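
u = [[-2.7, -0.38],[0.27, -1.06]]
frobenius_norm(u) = 2.94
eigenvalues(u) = [-2.63, -1.13]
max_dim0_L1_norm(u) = 2.97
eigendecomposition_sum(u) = [[-2.75, -0.66], [0.47, 0.11]] + [[0.05, 0.28], [-0.2, -1.17]]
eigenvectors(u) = [[-0.99, 0.23], [0.17, -0.97]]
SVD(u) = [[-1.00, 0.05], [0.05, 1.00]] @ diag([2.7297273969237823, 1.0860425122819601]) @ [[0.99, 0.12], [0.12, -0.99]]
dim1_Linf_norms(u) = [2.7, 1.06]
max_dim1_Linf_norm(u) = 2.7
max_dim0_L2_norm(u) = 2.71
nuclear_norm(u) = 3.82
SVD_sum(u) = [[-2.71, -0.32], [0.14, 0.02]] + [[0.01, -0.06], [0.13, -1.08]]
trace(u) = -3.76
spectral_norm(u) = 2.73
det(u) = 2.96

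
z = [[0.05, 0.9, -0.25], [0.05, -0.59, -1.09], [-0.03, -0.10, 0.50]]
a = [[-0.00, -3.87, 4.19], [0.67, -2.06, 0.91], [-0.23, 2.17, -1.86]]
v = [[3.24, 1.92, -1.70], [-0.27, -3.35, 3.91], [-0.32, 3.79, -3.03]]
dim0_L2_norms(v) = [3.27, 5.41, 5.23]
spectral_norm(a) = 6.72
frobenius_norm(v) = 8.20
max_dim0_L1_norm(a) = 8.1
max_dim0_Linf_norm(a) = 4.19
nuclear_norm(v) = 11.30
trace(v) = -3.14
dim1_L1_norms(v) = [6.86, 7.53, 7.14]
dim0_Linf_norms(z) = [0.05, 0.9, 1.09]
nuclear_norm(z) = 2.29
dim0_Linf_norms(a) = [0.67, 3.87, 4.19]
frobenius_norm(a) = 6.80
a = z @ v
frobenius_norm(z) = 1.64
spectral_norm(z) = 1.32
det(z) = -0.01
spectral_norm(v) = 7.59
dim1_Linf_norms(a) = [4.19, 2.06, 2.17]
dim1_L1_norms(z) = [1.2, 1.73, 0.63]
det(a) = 0.09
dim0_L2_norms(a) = [0.71, 4.89, 4.67]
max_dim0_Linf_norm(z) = 1.09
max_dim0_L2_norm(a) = 4.89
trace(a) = -3.92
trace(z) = -0.04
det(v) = -15.54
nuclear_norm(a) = 7.80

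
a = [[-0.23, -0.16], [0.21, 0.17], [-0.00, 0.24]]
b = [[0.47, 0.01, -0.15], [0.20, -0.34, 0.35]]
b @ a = [[-0.11,  -0.11], [-0.12,  -0.01]]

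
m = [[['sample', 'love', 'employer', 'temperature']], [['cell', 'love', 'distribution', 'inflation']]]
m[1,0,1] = 'love'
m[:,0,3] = ['temperature', 'inflation']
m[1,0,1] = 'love'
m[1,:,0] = ['cell']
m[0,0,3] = 'temperature'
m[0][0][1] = 'love'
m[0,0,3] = 'temperature'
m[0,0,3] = 'temperature'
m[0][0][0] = 'sample'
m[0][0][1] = 'love'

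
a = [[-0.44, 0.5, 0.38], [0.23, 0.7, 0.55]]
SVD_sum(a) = [[-0.05, 0.52, 0.40], [-0.07, 0.69, 0.53]] + [[-0.39, -0.02, -0.02], [0.3, 0.01, 0.02]]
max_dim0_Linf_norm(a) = 0.7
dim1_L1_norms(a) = [1.32, 1.48]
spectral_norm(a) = 1.09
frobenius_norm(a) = 1.20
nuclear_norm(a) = 1.58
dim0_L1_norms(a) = [0.67, 1.2, 0.93]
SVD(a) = [[-0.6, -0.80],  [-0.8, 0.60]] @ diag([1.09190043467101, 0.4910737630593393]) @ [[0.08, -0.79, -0.61], [1.0, 0.05, 0.06]]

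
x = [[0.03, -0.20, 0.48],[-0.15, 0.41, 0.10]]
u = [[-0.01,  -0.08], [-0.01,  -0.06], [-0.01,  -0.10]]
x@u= [[-0.00, -0.04], [-0.00, -0.02]]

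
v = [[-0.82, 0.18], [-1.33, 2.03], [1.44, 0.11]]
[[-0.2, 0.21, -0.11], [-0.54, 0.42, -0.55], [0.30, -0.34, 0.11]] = v @ [[0.22, -0.24, 0.09], [-0.12, 0.05, -0.21]]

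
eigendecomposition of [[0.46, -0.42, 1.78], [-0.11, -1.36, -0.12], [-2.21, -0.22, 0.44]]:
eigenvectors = [[-0.01-0.67j, (-0.01+0.67j), (-0.05+0j)], [-0.00+0.04j, (-0-0.04j), (-0.98+0j)], [(0.74+0j), 0.74-0.00j, -0.18+0.00j]]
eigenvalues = [(0.46+1.98j), (0.46-1.98j), (-1.39+0j)]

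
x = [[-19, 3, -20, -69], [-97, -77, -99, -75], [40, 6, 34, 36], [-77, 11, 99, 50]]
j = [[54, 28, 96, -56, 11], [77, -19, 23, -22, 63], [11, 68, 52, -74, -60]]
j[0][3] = -56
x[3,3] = 50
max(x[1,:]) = -75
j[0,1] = 28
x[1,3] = -75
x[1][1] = -77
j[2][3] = -74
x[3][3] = 50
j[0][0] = 54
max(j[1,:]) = 77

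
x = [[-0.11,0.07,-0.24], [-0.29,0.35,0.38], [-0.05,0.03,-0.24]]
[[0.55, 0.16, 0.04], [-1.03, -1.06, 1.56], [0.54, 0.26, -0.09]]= x @ [[-1.30,1.7,0.78], [-1.66,-0.03,4.29], [-2.18,-1.46,0.74]]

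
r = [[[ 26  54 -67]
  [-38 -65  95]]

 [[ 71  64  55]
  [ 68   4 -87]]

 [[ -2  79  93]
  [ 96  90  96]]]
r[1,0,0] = 71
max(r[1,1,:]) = 68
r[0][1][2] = 95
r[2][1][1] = 90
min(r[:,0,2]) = -67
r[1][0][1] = 64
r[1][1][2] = -87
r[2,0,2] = 93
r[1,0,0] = 71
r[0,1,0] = -38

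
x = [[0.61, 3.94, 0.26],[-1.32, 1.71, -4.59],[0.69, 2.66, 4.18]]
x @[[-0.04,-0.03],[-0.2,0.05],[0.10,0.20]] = [[-0.79, 0.23],[-0.75, -0.79],[-0.14, 0.95]]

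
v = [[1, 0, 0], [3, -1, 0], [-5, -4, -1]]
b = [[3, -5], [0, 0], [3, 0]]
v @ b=[[3, -5], [9, -15], [-18, 25]]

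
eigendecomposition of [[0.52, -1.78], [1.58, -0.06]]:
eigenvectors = [[(0.73+0j), 0.73-0.00j], [0.12-0.68j, (0.12+0.68j)]]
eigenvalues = [(0.23+1.65j), (0.23-1.65j)]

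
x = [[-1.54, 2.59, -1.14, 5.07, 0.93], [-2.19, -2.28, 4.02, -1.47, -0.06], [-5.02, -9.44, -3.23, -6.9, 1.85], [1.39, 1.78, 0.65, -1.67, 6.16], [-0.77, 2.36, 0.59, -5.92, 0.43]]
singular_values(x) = [14.18, 7.86, 5.94, 4.51, 3.25]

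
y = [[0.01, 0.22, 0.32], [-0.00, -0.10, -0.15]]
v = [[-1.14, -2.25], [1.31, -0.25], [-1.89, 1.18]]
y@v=[[-0.33, 0.3], [0.15, -0.15]]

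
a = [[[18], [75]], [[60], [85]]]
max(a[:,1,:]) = 85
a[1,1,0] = 85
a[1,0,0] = 60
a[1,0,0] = 60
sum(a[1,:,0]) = 145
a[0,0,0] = 18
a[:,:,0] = [[18, 75], [60, 85]]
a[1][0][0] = 60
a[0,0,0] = 18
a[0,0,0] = 18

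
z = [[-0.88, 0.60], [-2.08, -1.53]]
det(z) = 2.59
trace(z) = -2.41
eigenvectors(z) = [[(-0.14-0.45j), -0.14+0.45j], [0.88+0.00j, 0.88-0.00j]]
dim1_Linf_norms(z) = [0.88, 2.08]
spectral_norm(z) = 2.61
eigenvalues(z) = [(-1.2+1.07j), (-1.2-1.07j)]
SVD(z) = [[-0.16, -0.99], [-0.99, 0.16]] @ diag([2.6103401710810954, 0.9938934506476628]) @ [[0.84, 0.54], [0.54, -0.84]]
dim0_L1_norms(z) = [2.96, 2.13]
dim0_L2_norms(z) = [2.26, 1.64]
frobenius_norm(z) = 2.79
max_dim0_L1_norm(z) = 2.96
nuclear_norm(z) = 3.60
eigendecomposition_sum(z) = [[-0.44+0.72j, 0.30+0.34j], [(-1.04-1.17j), (-0.76+0.35j)]] + [[(-0.44-0.72j), 0.30-0.34j], [(-1.04+1.17j), (-0.76-0.35j)]]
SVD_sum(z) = [[-0.35, -0.22], [-2.17, -1.40]] + [[-0.53, 0.82], [0.09, -0.13]]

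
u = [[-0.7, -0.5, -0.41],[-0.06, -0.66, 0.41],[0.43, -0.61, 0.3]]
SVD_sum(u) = [[0.01, -0.29, 0.11], [0.02, -0.71, 0.26], [0.02, -0.65, 0.24]] + [[-0.75, -0.19, -0.46], [0.02, 0.00, 0.01], [0.32, 0.08, 0.20]] + [[0.04, -0.02, -0.05], [-0.10, 0.05, 0.14], [0.09, -0.04, -0.13]]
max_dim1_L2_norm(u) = 0.95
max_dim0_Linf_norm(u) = 0.7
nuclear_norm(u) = 2.30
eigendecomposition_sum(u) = [[-0.50+0.00j, -0.80-0.00j, (0.11+0j)], [-0.24+0.00j, (-0.38-0j), (0.05+0j)], [(0.06-0j), (0.09+0j), -0.01-0.00j]] + [[(-0.1+0.11j),  0.15-0.23j,  (-0.26-0.01j)], [0.09-0.06j,  (-0.14+0.14j),  0.18+0.04j], [0.19+0.05j,  (-0.35-0.03j),  (0.16+0.3j)]] + [[-0.10-0.11j, (0.15+0.23j), -0.26+0.01j], [0.09+0.06j, (-0.14-0.14j), 0.18-0.04j], [(0.19-0.05j), (-0.35+0.03j), 0.16-0.30j]]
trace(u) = -1.06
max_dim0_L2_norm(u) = 1.03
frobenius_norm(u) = 1.47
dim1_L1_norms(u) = [1.61, 1.13, 1.34]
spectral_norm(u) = 1.07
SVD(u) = [[0.29, -0.92, 0.26],[0.71, 0.02, -0.71],[0.64, 0.39, 0.66]] @ diag([1.0696080264041476, 0.9767317123992806, 0.25364114777652663]) @ [[0.03, -0.94, 0.34], [0.83, 0.21, 0.51], [0.56, -0.27, -0.79]]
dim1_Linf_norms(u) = [0.7, 0.66, 0.61]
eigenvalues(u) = [(-0.89+0j), (-0.09+0.54j), (-0.09-0.54j)]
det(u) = -0.26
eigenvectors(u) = [[(0.9+0j),(0.27-0.49j),(0.27+0.49j)], [0.43+0.00j,(-0.27+0.3j),(-0.27-0.3j)], [(-0.11+0j),(-0.73+0j),-0.73-0.00j]]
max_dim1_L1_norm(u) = 1.61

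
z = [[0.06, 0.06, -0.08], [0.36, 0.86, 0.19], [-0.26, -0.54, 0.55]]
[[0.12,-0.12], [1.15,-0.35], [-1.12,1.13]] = z@[[-0.61, 1.20], [1.73, -1.22], [-0.63, 1.43]]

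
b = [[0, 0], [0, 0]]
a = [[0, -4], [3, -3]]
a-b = [[0, -4], [3, -3]]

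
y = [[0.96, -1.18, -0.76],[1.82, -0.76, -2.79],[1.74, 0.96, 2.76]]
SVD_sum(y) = [[0.14, -0.43, -1.14], [0.34, -1.07, -2.85], [-0.30, 0.95, 2.52]] + [[0.88, -0.02, 0.11],[1.45, -0.04, 0.19],[2.04, -0.05, 0.27]] + [[-0.05, -0.73, 0.27], [0.03, 0.35, -0.13], [0.0, 0.06, -0.02]]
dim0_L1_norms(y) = [4.52, 2.9, 6.31]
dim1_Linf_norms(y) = [1.18, 2.79, 2.76]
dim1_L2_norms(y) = [1.7, 3.42, 3.4]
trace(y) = 2.96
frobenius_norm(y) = 5.11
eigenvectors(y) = [[0.24+0.33j, 0.24-0.33j, (0.13+0j)], [0.81+0.00j, (0.81-0j), (-0.63+0j)], [-0.17-0.38j, -0.17+0.38j, (0.76+0j)]]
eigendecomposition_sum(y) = [[(0.31+0.85j), (-0.57+0.12j), (-0.52-0.05j)], [1.74+0.48j, (-0.48+1.05j), -0.68+0.79j], [-0.13-0.92j, (0.6+0.01j), 0.51+0.16j]] + [[(0.31-0.85j), (-0.57-0.12j), (-0.52+0.05j)], [(1.74-0.48j), -0.48-1.05j, -0.68-0.79j], [(-0.13+0.92j), 0.60-0.01j, 0.51-0.16j]] + [[0.33-0.00j,  (-0.04-0j),  0.29-0.00j], [-1.65+0.00j,  0.19+0.00j,  (-1.43+0j)], [2.00-0.00j,  (-0.23-0j),  1.73-0.00j]]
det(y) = 9.88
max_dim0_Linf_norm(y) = 2.79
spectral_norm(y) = 4.27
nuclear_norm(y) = 7.81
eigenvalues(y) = [(0.35+2.06j), (0.35-2.06j), (2.26+0j)]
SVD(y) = [[-0.29, 0.33, -0.9], [-0.72, 0.55, 0.43], [0.63, 0.77, 0.08]] @ diag([4.269844598414932, 2.674371115472663, 0.8652550156528085]) @ [[-0.11, 0.35, 0.93], [0.99, -0.03, 0.13], [0.07, 0.94, -0.34]]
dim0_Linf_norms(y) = [1.82, 1.18, 2.79]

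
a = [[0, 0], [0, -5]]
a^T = [[0, 0], [0, -5]]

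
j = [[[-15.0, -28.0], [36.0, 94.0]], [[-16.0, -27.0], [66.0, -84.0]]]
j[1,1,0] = 66.0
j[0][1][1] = 94.0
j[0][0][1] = -28.0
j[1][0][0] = -16.0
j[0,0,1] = -28.0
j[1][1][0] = 66.0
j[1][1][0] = 66.0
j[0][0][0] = -15.0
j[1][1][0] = 66.0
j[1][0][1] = -27.0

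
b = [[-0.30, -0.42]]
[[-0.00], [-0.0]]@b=[[0.00, 0.00],[0.0, 0.00]]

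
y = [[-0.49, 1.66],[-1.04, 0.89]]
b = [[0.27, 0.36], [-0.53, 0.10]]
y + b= [[-0.22,2.02], [-1.57,0.99]]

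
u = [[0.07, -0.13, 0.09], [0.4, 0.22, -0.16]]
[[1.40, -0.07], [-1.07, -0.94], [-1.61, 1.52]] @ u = [[0.07, -0.2, 0.14], [-0.45, -0.07, 0.05], [0.5, 0.54, -0.39]]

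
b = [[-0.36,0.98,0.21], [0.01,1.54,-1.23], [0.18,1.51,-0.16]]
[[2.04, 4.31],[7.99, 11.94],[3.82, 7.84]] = b @ [[-1.46, -0.73],[2.32, 4.9],[-3.60, -3.58]]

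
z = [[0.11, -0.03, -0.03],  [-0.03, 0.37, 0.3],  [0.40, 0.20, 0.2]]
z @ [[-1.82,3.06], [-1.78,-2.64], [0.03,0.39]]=[[-0.15,0.40], [-0.60,-0.95], [-1.08,0.77]]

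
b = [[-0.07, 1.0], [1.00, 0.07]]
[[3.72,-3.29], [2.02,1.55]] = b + [[3.79, -4.29], [1.02, 1.48]]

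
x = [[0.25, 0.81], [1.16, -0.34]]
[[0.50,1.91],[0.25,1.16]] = x @[[0.36, 1.55], [0.5, 1.88]]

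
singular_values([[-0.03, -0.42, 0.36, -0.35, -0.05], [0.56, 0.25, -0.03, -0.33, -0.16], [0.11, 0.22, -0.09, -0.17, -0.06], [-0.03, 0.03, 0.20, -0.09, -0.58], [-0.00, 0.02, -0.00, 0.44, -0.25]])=[0.81, 0.72, 0.66, 0.27, 0.0]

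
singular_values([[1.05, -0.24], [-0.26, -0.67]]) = [1.09, 0.71]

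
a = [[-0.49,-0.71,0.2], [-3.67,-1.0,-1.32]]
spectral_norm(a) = 4.07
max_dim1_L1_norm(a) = 5.99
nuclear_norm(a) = 4.75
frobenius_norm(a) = 4.12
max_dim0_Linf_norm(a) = 3.67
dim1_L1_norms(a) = [1.4, 5.99]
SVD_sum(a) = [[-0.52,  -0.15,  -0.18], [-3.67,  -1.08,  -1.27]] + [[0.03, -0.56, 0.38], [-0.00, 0.08, -0.05]]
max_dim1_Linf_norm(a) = 3.67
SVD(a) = [[-0.14,-0.99], [-0.99,0.14]] @ diag([4.065853382251206, 0.6814222435732653]) @ [[0.91,0.27,0.31], [-0.05,0.82,-0.56]]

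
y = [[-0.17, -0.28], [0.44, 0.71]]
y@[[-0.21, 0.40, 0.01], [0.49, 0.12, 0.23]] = [[-0.1, -0.10, -0.07], [0.26, 0.26, 0.17]]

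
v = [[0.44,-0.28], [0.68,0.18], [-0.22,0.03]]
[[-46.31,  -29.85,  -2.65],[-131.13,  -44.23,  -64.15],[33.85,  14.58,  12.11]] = v@[[-167.11, -65.87, -68.4], [-97.21, 3.10, -98.01]]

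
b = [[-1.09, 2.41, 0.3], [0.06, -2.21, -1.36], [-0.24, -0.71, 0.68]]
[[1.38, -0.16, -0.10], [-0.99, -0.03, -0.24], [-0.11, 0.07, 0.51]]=b @ [[-0.4, 0.08, -0.2],[0.38, -0.04, -0.19],[0.09, 0.09, 0.48]]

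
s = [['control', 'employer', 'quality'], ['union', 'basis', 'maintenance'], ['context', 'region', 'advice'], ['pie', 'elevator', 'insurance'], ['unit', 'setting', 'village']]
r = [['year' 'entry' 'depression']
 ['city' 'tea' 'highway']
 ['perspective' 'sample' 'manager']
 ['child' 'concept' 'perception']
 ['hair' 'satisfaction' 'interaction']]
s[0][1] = 'employer'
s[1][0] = 'union'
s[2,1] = 'region'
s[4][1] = 'setting'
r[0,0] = 'year'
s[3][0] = 'pie'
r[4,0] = 'hair'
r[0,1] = 'entry'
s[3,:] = ['pie', 'elevator', 'insurance']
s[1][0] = 'union'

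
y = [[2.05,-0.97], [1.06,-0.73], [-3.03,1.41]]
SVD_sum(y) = [[2.04, -0.99], [1.14, -0.56], [-3.01, 1.46]] + [[0.01, 0.02], [-0.08, -0.17], [-0.02, -0.05]]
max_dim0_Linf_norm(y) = 3.03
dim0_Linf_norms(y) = [3.03, 1.41]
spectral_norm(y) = 4.23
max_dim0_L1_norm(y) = 6.14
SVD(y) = [[-0.54,0.12], [-0.30,-0.95], [0.79,-0.28]] @ diag([4.2341275536699055, 0.20264219514530651]) @ [[-0.90, 0.44],  [0.44, 0.9]]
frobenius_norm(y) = 4.24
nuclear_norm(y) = 4.44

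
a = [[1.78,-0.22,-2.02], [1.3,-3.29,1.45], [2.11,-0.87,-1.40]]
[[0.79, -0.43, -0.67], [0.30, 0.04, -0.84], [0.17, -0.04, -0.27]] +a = [[2.57, -0.65, -2.69], [1.6, -3.25, 0.61], [2.28, -0.91, -1.67]]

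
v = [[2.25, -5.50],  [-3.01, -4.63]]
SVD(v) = [[0.75, 0.66], [0.66, -0.75]] @ diag([7.193864136705386, 3.749375785730746]) @ [[-0.04,  -1.0], [1.0,  -0.04]]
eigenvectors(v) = [[0.95, 0.53], [-0.32, 0.85]]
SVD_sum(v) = [[-0.22, -5.4], [-0.20, -4.75]] + [[2.47, -0.1], [-2.81, 0.12]]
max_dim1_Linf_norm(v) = 5.5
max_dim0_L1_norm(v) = 10.13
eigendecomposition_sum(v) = [[3.40,  -2.14], [-1.17,  0.73]] + [[-1.15, -3.36], [-1.84, -5.36]]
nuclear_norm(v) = 10.94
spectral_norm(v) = 7.19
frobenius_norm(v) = 8.11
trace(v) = -2.38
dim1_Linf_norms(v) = [5.5, 4.63]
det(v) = -26.97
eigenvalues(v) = [4.14, -6.52]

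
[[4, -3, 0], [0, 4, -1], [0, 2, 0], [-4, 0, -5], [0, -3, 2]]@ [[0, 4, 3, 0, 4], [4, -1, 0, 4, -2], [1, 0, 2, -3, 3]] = [[-12, 19, 12, -12, 22], [15, -4, -2, 19, -11], [8, -2, 0, 8, -4], [-5, -16, -22, 15, -31], [-10, 3, 4, -18, 12]]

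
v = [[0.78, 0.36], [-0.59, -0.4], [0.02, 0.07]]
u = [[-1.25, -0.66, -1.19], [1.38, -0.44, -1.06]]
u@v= [[-0.61, -0.27], [1.31, 0.60]]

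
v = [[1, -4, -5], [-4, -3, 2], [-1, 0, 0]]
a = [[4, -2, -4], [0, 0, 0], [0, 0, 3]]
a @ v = [[16, -10, -24], [0, 0, 0], [-3, 0, 0]]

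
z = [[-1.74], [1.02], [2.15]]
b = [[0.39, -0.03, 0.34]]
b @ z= [[0.02]]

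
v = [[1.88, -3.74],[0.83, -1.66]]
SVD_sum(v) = [[1.88, -3.74], [0.83, -1.66]] + [[0.00, 0.0], [-0.00, -0.0]]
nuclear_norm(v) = 4.58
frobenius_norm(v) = 4.58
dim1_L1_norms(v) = [5.62, 2.49]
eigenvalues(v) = [0.28, -0.06]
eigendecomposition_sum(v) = [[1.6, -3.08], [0.68, -1.32]] + [[0.28, -0.66],[0.15, -0.34]]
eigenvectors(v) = [[0.92,0.89], [0.39,0.46]]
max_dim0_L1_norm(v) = 5.4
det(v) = -0.02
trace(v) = 0.22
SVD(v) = [[-0.91, -0.41], [-0.41, 0.91]] @ diag([4.578917651270984, 0.0036253108844164577]) @ [[-0.45,0.89], [-0.89,-0.45]]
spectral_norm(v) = 4.58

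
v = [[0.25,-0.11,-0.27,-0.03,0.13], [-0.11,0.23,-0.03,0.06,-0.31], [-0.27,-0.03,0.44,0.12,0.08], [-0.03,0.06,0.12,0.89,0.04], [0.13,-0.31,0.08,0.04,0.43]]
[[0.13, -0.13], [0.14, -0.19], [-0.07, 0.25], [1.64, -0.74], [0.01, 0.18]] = v @ [[1.07, -0.17], [1.06, 0.46], [0.02, 0.62], [1.79, -0.99], [0.3, 0.77]]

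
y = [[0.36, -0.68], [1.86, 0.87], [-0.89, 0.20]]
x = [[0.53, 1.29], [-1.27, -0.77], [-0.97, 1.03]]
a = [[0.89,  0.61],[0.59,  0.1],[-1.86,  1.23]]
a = y + x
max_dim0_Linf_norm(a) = 1.86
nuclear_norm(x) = 3.48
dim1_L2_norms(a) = [1.08, 0.6, 2.23]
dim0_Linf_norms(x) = [1.27, 1.29]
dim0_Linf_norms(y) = [1.86, 0.87]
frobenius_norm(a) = 2.55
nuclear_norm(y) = 3.11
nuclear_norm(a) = 3.37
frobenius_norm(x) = 2.48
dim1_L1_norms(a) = [1.5, 0.69, 3.09]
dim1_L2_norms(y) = [0.77, 2.05, 0.91]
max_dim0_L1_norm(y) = 3.11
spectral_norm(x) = 1.94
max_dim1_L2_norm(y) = 2.05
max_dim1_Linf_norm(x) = 1.29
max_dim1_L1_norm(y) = 2.73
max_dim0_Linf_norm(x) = 1.29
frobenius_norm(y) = 2.37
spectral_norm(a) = 2.33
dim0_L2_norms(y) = [2.09, 1.12]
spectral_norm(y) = 2.19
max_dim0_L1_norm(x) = 3.09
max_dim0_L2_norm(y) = 2.09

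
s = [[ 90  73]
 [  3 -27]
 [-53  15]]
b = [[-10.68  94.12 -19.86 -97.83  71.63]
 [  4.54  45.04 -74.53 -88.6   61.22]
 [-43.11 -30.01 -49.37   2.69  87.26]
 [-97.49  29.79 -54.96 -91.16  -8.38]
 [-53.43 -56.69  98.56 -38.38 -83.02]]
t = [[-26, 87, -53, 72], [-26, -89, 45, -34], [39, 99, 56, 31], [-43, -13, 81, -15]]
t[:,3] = [72, -34, 31, -15]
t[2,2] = 56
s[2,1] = 15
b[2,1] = -30.01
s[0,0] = 90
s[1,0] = 3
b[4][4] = -83.02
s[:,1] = [73, -27, 15]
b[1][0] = 4.54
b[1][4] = 61.22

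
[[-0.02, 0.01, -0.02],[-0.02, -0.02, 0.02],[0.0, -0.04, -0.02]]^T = [[-0.02, -0.02, 0.0],[0.01, -0.02, -0.04],[-0.02, 0.02, -0.02]]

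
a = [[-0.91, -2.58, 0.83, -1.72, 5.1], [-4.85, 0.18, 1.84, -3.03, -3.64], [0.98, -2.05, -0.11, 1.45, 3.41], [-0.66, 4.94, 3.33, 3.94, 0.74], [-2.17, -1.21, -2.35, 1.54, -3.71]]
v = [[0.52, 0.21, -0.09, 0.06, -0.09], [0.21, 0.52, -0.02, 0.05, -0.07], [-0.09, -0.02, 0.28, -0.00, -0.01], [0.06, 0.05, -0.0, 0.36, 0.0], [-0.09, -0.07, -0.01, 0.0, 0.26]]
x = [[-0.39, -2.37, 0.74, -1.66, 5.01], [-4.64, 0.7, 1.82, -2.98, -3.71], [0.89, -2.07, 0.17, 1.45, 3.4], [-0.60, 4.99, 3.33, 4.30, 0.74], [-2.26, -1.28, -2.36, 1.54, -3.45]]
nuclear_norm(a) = 26.47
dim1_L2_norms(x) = [5.85, 6.93, 4.33, 7.44, 5.16]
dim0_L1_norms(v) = [0.97, 0.87, 0.4, 0.47, 0.43]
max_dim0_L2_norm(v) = 0.58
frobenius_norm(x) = 13.52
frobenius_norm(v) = 0.98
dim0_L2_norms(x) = [5.29, 6.08, 4.53, 5.88, 7.93]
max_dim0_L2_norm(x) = 7.93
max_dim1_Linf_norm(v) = 0.52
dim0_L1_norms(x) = [8.78, 11.41, 8.42, 11.93, 16.31]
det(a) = 878.76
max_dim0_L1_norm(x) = 16.31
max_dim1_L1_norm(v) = 0.97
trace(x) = 1.33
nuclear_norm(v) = 1.94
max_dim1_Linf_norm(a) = 5.1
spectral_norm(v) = 0.78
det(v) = 0.01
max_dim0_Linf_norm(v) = 0.52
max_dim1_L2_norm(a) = 7.21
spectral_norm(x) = 9.01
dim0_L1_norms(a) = [9.57, 10.96, 8.46, 11.68, 16.6]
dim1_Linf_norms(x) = [5.01, 4.64, 3.4, 4.99, 3.45]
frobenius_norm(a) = 13.61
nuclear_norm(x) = 26.27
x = a + v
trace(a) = -0.61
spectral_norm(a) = 9.00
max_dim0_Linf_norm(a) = 5.1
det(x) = 924.24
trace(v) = 1.94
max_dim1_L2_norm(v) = 0.58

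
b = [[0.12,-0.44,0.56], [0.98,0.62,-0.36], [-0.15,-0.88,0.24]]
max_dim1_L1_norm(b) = 1.96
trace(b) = 0.98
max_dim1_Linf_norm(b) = 0.98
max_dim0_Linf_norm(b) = 0.98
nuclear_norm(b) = 2.56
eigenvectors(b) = [[(-0.5+0.3j),(-0.5-0.3j),(-0.32+0j)],[0.38+0.42j,(0.38-0.42j),0.58+0.00j],[(-0.58+0j),-0.58-0.00j,(0.75+0j)]]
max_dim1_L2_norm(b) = 1.21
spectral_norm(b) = 1.48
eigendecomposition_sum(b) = [[0.10+0.46j, (-0.25+0.33j), (0.23-0.06j)], [0.43-0.18j, 0.36+0.18j, -0.09-0.21j], [(-0.16+0.45j), -0.38+0.15j, (0.23+0.07j)]] + [[(0.1-0.46j), -0.25-0.33j, 0.23+0.06j], [(0.43+0.18j), 0.36-0.18j, (-0.09+0.21j)], [(-0.16-0.45j), -0.38-0.15j, 0.23-0.07j]] + [[(-0.07-0j),0.05-0.00j,0.09+0.00j], [(0.13+0j),-0.09+0.00j,(-0.17-0j)], [(0.17+0j),-0.12+0.00j,-0.22-0.00j]]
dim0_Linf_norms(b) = [0.98, 0.88, 0.56]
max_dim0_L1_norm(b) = 1.94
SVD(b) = [[0.33,  0.66,  -0.68], [-0.76,  0.61,  0.22], [0.56,  0.44,  0.70]] @ diag([1.4847079510940113, 0.7263655569769429, 0.3442896710559272]) @ [[-0.53,-0.75,0.40], [0.84,-0.41,0.35], [0.10,-0.52,-0.85]]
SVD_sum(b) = [[-0.26,  -0.36,  0.19], [0.6,  0.84,  -0.45], [-0.44,  -0.62,  0.33]] + [[0.40, -0.2, 0.17], [0.37, -0.18, 0.16], [0.27, -0.13, 0.11]] + [[-0.02, 0.12, 0.2],[0.01, -0.04, -0.07],[0.02, -0.13, -0.2]]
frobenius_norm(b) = 1.69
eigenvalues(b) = [(0.68+0.71j), (0.68-0.71j), (-0.38+0j)]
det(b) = -0.37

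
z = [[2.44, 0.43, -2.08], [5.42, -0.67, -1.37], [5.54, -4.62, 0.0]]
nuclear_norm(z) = 13.32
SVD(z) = [[-0.26, -0.63, -0.73],[-0.59, -0.50, 0.63],[-0.77, 0.6, -0.24]] @ diag([9.025050153215963, 3.476023046982325, 0.8178224188565059]) @ [[-0.89, 0.42, 0.15], [-0.27, -0.77, 0.57], [0.36, 0.47, 0.81]]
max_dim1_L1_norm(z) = 10.16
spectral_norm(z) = 9.03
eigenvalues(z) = [(-0.87+2.56j), (-0.87-2.56j), (3.51+0j)]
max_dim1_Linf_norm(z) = 5.54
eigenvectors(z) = [[0.26+0.23j, (0.26-0.23j), (-0.58+0j)], [(0.47-0.17j), 0.47+0.17j, (-0.8+0j)], [(0.8+0j), 0.80-0.00j, (0.13+0j)]]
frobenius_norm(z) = 9.71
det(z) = 25.66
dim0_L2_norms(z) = [8.13, 4.69, 2.49]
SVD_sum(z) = [[2.06, -0.98, -0.34], [4.76, -2.26, -0.79], [6.17, -2.92, -1.03]] + [[0.59, 1.69, -1.25], [0.47, 1.34, -1.0], [-0.56, -1.60, 1.19]] + [[-0.21, -0.28, -0.48], [0.19, 0.24, 0.42], [-0.07, -0.09, -0.16]]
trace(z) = 1.77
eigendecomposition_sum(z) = [[0.65+1.19j, (-0.54-0.8j), -0.41+0.38j], [1.93+0.02j, -1.38+0.11j, 0.18+0.77j], [2.90+1.09j, -2.14-0.58j, (-0.14+1.26j)]] + [[0.65-1.19j, (-0.54+0.8j), (-0.41-0.38j)],[1.93-0.02j, -1.38-0.11j, (0.18-0.77j)],[2.90-1.09j, -2.14+0.58j, (-0.14-1.26j)]] + [[(1.13+0j), 1.52-0.00j, -1.27-0.00j], [1.56+0.00j, 2.08-0.00j, -1.74-0.00j], [-0.26-0.00j, (-0.35+0j), (0.29+0j)]]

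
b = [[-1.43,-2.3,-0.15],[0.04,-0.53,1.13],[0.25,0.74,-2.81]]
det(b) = -1.87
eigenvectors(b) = [[-0.38, 0.97, 0.95], [-0.35, -0.23, -0.32], [0.86, 0.04, -0.00]]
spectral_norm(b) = 3.32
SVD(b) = [[-0.46, 0.89, -0.04], [-0.35, -0.14, 0.92], [0.81, 0.44, 0.38]] @ diag([3.3157073926344727, 2.5257494378068137, 0.2228772394114675]) @ [[0.26,0.56,-0.79], [-0.46,-0.65,-0.61], [0.85,-0.52,-0.09]]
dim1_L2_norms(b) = [2.71, 1.25, 2.92]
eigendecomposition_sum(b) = [[-0.15, -0.45, 1.18], [-0.14, -0.42, 1.09], [0.35, 1.02, -2.65]] + [[-2.29, -6.67, -3.77], [0.53, 1.55, 0.87], [-0.09, -0.27, -0.16]] + [[1.02, 4.82, 2.44], [-0.35, -1.65, -0.84], [-0.0, -0.01, -0.00]]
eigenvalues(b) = [-3.23, -0.9, -0.64]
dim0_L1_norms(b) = [1.72, 3.57, 4.09]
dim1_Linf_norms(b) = [2.3, 1.13, 2.81]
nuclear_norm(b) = 6.06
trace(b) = -4.77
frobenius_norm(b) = 4.17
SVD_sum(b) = [[-0.39,-0.86,1.21],  [-0.30,-0.66,0.93],  [0.69,1.51,-2.12]] + [[-1.03, -1.45, -1.36], [0.17, 0.23, 0.22], [-0.51, -0.72, -0.68]] + [[-0.01, 0.0, 0.00], [0.18, -0.11, -0.02], [0.07, -0.04, -0.01]]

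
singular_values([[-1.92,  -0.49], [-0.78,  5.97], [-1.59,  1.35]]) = [6.23, 2.4]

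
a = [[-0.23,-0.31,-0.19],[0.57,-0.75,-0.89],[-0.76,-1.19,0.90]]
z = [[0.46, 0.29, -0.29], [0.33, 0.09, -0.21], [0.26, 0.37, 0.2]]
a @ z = [[-0.26, -0.16, 0.09], [-0.22, -0.23, -0.19], [-0.51, 0.01, 0.65]]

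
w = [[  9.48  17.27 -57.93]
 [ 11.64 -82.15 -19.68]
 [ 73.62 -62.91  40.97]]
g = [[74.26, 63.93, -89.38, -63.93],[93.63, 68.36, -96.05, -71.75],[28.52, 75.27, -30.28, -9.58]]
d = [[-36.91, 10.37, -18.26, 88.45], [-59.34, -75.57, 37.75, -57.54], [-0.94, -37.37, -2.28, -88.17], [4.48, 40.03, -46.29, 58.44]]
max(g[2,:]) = 75.27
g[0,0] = 74.26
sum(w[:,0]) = 94.74000000000001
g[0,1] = 63.93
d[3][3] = 58.44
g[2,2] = -30.28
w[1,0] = 11.64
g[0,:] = [74.26, 63.93, -89.38, -63.93]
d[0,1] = 10.37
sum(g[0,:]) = -15.119999999999997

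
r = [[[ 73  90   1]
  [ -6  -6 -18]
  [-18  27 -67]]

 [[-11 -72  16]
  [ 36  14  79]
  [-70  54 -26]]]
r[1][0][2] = 16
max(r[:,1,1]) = 14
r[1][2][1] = 54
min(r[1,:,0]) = -70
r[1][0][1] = -72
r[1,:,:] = [[-11, -72, 16], [36, 14, 79], [-70, 54, -26]]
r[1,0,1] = -72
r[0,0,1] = 90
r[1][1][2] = 79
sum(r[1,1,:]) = 129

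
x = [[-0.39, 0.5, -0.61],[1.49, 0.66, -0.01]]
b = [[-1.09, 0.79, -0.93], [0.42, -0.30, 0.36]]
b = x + [[-0.7, 0.29, -0.32], [-1.07, -0.96, 0.37]]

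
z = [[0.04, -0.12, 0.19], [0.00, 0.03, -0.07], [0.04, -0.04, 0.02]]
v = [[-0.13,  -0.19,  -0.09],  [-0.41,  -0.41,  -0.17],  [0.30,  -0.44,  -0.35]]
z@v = [[0.1, -0.04, -0.05], [-0.03, 0.02, 0.02], [0.02, -0.00, -0.0]]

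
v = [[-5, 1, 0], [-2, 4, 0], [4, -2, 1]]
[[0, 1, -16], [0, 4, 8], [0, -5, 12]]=v @ [[0, 0, 4], [0, 1, 4], [0, -3, 4]]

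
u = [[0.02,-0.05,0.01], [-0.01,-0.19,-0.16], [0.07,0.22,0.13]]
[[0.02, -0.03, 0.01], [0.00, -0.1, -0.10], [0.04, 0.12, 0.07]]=u @ [[0.69, -0.04, 0.00],[-0.04, 0.62, -0.09],[0.00, -0.09, 0.72]]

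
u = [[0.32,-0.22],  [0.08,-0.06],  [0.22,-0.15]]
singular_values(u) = [0.48, 0.0]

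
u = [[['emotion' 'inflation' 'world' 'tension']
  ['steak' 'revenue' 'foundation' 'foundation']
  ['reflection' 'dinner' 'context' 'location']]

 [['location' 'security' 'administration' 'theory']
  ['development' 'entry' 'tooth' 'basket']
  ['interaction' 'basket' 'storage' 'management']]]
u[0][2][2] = 'context'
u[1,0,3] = 'theory'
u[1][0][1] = 'security'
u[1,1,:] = ['development', 'entry', 'tooth', 'basket']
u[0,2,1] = 'dinner'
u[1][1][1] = 'entry'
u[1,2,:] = ['interaction', 'basket', 'storage', 'management']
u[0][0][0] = 'emotion'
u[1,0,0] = 'location'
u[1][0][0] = 'location'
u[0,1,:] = ['steak', 'revenue', 'foundation', 'foundation']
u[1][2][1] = 'basket'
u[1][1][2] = 'tooth'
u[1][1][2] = 'tooth'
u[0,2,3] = 'location'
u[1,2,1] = 'basket'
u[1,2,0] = 'interaction'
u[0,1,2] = 'foundation'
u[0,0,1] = 'inflation'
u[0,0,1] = 'inflation'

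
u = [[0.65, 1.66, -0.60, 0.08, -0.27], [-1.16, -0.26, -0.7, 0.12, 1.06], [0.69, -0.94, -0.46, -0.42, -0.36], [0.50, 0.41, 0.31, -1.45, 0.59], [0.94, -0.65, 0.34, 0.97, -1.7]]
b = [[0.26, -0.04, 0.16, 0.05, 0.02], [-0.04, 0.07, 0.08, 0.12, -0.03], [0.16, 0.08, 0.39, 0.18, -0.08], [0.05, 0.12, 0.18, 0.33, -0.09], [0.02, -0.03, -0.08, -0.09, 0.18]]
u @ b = [[0.01, 0.06, 0.04, 0.17, -0.04], [-0.38, -0.05, -0.54, -0.27, 0.22], [0.12, -0.17, -0.19, -0.27, 0.05], [0.1, -0.16, -0.07, -0.40, 0.21], [0.34, 0.11, 0.54, 0.5, -0.38]]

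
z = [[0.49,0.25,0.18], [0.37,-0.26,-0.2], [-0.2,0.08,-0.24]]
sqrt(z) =[[0.72, 0.2, 0.3], [0.24, -0.04, -0.80], [-0.26, 0.39, 0.38]]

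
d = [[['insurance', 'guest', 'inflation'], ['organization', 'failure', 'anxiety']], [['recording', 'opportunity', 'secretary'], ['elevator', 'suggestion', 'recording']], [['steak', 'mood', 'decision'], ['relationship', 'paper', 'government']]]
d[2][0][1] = 'mood'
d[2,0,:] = ['steak', 'mood', 'decision']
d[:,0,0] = ['insurance', 'recording', 'steak']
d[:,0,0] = ['insurance', 'recording', 'steak']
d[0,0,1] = 'guest'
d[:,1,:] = [['organization', 'failure', 'anxiety'], ['elevator', 'suggestion', 'recording'], ['relationship', 'paper', 'government']]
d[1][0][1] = 'opportunity'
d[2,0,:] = ['steak', 'mood', 'decision']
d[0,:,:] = [['insurance', 'guest', 'inflation'], ['organization', 'failure', 'anxiety']]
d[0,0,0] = 'insurance'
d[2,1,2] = 'government'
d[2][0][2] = 'decision'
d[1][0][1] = 'opportunity'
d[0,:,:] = [['insurance', 'guest', 'inflation'], ['organization', 'failure', 'anxiety']]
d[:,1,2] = ['anxiety', 'recording', 'government']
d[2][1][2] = 'government'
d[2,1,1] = 'paper'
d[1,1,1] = 'suggestion'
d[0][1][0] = 'organization'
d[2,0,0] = 'steak'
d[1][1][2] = 'recording'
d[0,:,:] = [['insurance', 'guest', 'inflation'], ['organization', 'failure', 'anxiety']]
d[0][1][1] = 'failure'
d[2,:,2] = ['decision', 'government']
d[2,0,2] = 'decision'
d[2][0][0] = 'steak'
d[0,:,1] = ['guest', 'failure']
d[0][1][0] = 'organization'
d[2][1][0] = 'relationship'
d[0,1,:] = ['organization', 'failure', 'anxiety']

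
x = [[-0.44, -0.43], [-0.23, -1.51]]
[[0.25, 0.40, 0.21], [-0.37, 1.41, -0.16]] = x@[[-0.94, -0.01, -0.69], [0.39, -0.93, 0.21]]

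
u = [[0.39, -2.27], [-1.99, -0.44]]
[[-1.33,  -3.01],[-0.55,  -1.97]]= u@[[0.14, 0.67],[0.61, 1.44]]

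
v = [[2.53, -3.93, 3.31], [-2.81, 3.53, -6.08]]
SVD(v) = [[-0.60, 0.8], [0.8, 0.6]] @ diag([9.37865502796031, 1.471777791147432]) @ [[-0.40, 0.55, -0.73], [0.24, -0.71, -0.67]]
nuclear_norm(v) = 10.85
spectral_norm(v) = 9.38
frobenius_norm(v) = 9.49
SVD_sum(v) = [[2.25,-3.09,4.1], [-3.02,4.15,-5.49]] + [[0.28,  -0.84,  -0.79], [0.21,  -0.62,  -0.59]]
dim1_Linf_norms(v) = [3.93, 6.08]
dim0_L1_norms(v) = [5.34, 7.46, 9.39]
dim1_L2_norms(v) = [5.73, 7.57]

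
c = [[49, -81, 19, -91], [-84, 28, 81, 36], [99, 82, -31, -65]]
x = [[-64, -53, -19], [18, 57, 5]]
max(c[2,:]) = 99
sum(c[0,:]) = -104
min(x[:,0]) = -64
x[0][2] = -19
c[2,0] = 99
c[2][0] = 99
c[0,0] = 49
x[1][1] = 57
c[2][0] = 99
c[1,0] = -84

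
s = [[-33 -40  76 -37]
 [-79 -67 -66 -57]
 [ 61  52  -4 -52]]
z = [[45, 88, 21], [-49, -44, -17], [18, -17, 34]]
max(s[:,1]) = 52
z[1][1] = -44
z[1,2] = -17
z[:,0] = [45, -49, 18]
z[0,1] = 88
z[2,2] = 34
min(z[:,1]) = -44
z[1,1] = -44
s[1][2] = -66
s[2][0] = 61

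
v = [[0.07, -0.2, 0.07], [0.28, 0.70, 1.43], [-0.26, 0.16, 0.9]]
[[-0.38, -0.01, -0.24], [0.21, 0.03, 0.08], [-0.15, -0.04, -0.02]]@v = [[0.03, 0.03, -0.26],[0.00, -0.01, 0.13],[-0.02, -0.0, -0.09]]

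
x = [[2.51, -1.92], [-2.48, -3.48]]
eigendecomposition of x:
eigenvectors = [[0.94, 0.28],[-0.35, 0.96]]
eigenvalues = [3.22, -4.19]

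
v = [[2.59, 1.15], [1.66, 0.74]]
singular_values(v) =[3.37, 0.0]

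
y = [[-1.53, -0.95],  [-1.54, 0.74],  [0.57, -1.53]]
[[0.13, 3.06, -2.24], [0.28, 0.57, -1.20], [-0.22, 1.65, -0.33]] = y @ [[-0.14, -1.08, 1.08], [0.09, -1.48, 0.62]]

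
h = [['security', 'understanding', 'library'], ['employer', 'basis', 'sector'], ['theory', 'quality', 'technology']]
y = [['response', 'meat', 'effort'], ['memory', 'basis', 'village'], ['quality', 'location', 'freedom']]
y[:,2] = ['effort', 'village', 'freedom']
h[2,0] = 'theory'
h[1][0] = 'employer'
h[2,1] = 'quality'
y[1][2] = 'village'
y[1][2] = 'village'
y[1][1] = 'basis'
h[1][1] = 'basis'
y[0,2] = 'effort'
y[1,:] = ['memory', 'basis', 'village']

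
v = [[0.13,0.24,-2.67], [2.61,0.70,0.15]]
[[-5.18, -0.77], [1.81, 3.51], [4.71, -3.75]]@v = [[-2.68, -1.78, 13.72], [9.40, 2.89, -4.31], [-9.18, -1.49, -13.14]]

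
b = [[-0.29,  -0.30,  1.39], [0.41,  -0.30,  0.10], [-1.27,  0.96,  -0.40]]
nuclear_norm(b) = 3.16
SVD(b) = [[0.41, -0.91, 0.02], [0.27, 0.14, 0.95], [-0.87, -0.39, 0.30]] @ diag([1.7838763536791897, 1.3735301617100963, 0.0002228382264802639]) @ [[0.61,-0.58,0.53],[0.59,-0.1,-0.80],[-0.52,-0.81,-0.28]]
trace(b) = -0.99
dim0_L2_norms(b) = [1.37, 1.05, 1.45]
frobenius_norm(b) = 2.25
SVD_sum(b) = [[0.45, -0.43, 0.39], [0.29, -0.28, 0.26], [-0.95, 0.91, -0.83]] + [[-0.74, 0.13, 1.00], [0.12, -0.02, -0.16], [-0.32, 0.05, 0.43]] + [[-0.0, -0.0, -0.00],[-0.0, -0.0, -0.0],[-0.0, -0.00, -0.0]]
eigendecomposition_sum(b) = [[-0.14+0.71j, -0.15-0.50j, (0.7+0.11j)], [0.21+0.06j, (-0.15+0.03j), 0.05-0.20j], [(-0.63-0.23j), 0.48-0.07j, -0.20+0.62j]] + [[-0.14-0.71j, -0.15+0.50j, 0.70-0.11j], [(0.21-0.06j), -0.15-0.03j, (0.05+0.2j)], [(-0.63+0.23j), (0.48+0.07j), -0.20-0.62j]] + [[(-0+0j), (-0-0j), -0.00-0.00j], [-0.00+0.00j, (-0-0j), -0.00-0.00j], [-0.00+0.00j, (-0-0j), -0.00-0.00j]]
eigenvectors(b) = [[(0.72+0j), 0.72-0.00j, 0.52+0.00j], [(0.02-0.21j), (0.02+0.21j), (0.81+0j)], [(-0.1+0.66j), (-0.1-0.66j), (0.28+0j)]]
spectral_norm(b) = 1.78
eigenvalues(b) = [(-0.49+1.37j), (-0.49-1.37j), (-0+0j)]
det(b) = -0.00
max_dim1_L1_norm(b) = 2.63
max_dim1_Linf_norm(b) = 1.39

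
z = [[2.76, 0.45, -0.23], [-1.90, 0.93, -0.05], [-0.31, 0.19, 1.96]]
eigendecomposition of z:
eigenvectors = [[(-0.53+0j), (-0.29-0.19j), -0.29+0.19j], [(0.64+0j), 0.83+0.00j, 0.83-0.00j], [(0.56+0j), -0.19-0.39j, (-0.19+0.39j)]]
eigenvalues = [(2.46+0j), (1.59+0.45j), (1.59-0.45j)]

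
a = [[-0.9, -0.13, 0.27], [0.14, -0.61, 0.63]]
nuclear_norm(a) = 1.83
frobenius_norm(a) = 1.30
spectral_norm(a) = 0.99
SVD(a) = [[-0.84, -0.54], [-0.54, 0.84]] @ diag([0.9897208721914312, 0.8419338425010795]) @ [[0.69, 0.44, -0.57], [0.72, -0.52, 0.45]]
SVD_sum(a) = [[-0.57, -0.37, 0.48],[-0.37, -0.24, 0.31]] + [[-0.33, 0.24, -0.21], [0.51, -0.37, 0.32]]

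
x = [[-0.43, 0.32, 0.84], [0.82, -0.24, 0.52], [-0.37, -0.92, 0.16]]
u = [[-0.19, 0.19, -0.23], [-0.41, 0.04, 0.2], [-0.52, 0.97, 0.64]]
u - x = [[0.24, -0.13, -1.07],  [-1.23, 0.28, -0.32],  [-0.15, 1.89, 0.48]]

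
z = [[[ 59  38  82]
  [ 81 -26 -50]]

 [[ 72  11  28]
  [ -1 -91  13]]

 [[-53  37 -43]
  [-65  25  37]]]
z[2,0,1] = 37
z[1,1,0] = -1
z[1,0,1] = 11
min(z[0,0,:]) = 38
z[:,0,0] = [59, 72, -53]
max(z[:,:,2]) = 82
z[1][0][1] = 11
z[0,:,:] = [[59, 38, 82], [81, -26, -50]]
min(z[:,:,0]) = -65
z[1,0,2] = 28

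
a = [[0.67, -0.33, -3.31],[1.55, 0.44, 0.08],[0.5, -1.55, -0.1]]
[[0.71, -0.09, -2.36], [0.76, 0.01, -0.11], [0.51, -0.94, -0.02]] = a @ [[0.54, -0.15, -0.09], [-0.15, 0.56, -0.06], [-0.09, -0.06, 0.70]]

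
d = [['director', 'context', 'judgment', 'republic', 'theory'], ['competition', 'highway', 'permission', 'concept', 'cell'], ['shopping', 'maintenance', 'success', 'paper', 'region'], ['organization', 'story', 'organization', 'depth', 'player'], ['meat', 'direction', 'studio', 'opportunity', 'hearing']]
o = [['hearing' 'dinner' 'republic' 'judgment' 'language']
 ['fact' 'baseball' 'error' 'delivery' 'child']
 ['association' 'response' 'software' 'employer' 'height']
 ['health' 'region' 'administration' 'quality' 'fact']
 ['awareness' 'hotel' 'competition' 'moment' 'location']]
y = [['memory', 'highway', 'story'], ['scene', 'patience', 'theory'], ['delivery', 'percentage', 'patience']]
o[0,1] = 'dinner'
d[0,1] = 'context'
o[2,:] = ['association', 'response', 'software', 'employer', 'height']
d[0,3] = 'republic'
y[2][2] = 'patience'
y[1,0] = 'scene'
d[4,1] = 'direction'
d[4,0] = 'meat'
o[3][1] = 'region'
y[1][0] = 'scene'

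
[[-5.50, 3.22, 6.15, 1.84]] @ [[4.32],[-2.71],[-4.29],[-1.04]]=[[-60.78]]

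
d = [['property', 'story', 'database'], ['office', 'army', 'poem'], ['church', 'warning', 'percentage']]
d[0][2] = 'database'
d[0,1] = 'story'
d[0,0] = 'property'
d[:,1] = ['story', 'army', 'warning']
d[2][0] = 'church'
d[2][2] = 'percentage'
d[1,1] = 'army'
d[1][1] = 'army'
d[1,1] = 'army'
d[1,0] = 'office'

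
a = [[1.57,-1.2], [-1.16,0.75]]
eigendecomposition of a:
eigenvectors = [[0.82,0.59], [-0.57,0.81]]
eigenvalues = [2.41, -0.09]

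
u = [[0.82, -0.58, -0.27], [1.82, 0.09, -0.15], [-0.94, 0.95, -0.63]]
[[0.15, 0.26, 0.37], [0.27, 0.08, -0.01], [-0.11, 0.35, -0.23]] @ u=[[0.25, 0.29, -0.31], [0.38, -0.16, -0.08], [0.76, -0.12, 0.12]]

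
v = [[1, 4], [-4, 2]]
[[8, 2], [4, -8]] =v@[[0, 2], [2, 0]]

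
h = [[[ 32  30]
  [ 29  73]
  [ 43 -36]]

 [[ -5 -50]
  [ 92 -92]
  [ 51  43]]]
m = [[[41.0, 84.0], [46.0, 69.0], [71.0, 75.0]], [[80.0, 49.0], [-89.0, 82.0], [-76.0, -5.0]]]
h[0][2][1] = -36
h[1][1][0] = 92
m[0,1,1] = 69.0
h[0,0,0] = 32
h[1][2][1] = 43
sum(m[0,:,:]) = 386.0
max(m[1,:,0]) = 80.0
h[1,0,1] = -50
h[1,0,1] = -50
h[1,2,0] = 51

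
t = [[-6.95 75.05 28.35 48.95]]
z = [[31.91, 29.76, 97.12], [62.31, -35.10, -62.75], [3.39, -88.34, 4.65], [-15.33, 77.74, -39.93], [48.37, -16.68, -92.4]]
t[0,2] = 28.35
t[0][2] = 28.35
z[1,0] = 62.31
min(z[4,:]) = -92.4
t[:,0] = [-6.95]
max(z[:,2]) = 97.12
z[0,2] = 97.12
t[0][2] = 28.35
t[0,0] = -6.95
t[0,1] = 75.05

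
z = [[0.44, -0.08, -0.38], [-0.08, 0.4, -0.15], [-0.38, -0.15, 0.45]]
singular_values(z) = [0.83, 0.46, 0.0]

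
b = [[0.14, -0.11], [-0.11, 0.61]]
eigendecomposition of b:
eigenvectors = [[-0.98,0.22],[-0.22,-0.98]]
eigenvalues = [0.12, 0.63]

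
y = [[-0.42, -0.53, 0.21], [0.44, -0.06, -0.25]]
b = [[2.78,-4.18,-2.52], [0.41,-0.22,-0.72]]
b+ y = [[2.36, -4.71, -2.31], [0.85, -0.28, -0.97]]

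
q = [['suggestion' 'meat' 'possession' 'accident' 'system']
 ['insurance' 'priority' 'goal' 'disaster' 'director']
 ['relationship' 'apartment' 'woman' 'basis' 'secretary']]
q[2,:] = ['relationship', 'apartment', 'woman', 'basis', 'secretary']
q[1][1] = 'priority'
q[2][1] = 'apartment'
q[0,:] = ['suggestion', 'meat', 'possession', 'accident', 'system']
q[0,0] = 'suggestion'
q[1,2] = 'goal'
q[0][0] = 'suggestion'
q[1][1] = 'priority'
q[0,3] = 'accident'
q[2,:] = ['relationship', 'apartment', 'woman', 'basis', 'secretary']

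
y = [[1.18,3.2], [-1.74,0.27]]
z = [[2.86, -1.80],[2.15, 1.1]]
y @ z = [[10.25, 1.4], [-4.40, 3.43]]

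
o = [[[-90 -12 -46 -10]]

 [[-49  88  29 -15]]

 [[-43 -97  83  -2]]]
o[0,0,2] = -46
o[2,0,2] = 83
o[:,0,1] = [-12, 88, -97]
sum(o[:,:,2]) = 66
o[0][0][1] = -12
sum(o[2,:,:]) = -59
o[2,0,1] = -97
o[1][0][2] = 29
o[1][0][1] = 88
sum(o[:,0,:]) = -164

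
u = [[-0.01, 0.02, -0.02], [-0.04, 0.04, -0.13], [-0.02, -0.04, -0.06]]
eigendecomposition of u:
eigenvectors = [[0.01, 0.95, -0.3], [0.69, -0.05, -0.9], [0.73, -0.31, 0.32]]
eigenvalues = [-0.1, -0.0, 0.07]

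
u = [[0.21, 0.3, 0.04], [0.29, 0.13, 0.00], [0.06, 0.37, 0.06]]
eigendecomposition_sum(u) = [[0.26,0.25,0.02],  [0.22,0.2,0.02],  [0.22,0.21,0.02]] + [[-0.06,0.05,0.02], [0.08,-0.08,-0.02], [-0.2,0.18,0.06]] + [[0.0, -0.0, -0.00], [-0.01, 0.00, 0.0], [0.03, -0.02, -0.02]]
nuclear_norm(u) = 0.81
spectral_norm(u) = 0.57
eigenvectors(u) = [[0.65, 0.26, 0.1], [0.53, -0.37, -0.2], [0.55, 0.89, 0.97]]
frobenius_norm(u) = 0.62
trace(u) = 0.40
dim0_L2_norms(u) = [0.36, 0.49, 0.07]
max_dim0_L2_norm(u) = 0.49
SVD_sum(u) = [[0.20, 0.31, 0.04],[0.14, 0.22, 0.03],[0.19, 0.29, 0.04]] + [[0.01, -0.01, -0.0], [0.15, -0.09, -0.03], [-0.13, 0.08, 0.02]] + [[0.0, -0.00, 0.00], [-0.0, 0.00, -0.0], [-0.0, 0.00, -0.0]]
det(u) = 0.00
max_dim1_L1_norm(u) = 0.55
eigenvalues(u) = [0.49, -0.08, -0.01]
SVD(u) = [[-0.64, -0.07, -0.76],[-0.46, -0.76, 0.46],[-0.61, 0.65, 0.46]] @ diag([0.5715993707361682, 0.23251922932891456, 0.00299455611138319]) @ [[-0.53, -0.84, -0.11], [-0.84, 0.52, 0.16], [-0.07, 0.17, -0.98]]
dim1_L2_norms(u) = [0.37, 0.32, 0.38]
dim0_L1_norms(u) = [0.56, 0.8, 0.1]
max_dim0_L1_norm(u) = 0.8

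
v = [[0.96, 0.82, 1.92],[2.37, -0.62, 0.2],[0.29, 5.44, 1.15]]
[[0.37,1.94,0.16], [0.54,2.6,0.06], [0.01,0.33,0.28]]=v @ [[0.21, 1.02, 0.03], [-0.03, -0.11, 0.04], [0.10, 0.55, 0.05]]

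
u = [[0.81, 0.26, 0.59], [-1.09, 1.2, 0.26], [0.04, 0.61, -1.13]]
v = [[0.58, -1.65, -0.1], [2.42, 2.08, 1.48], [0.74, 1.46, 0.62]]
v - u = [[-0.23, -1.91, -0.69], [3.51, 0.88, 1.22], [0.70, 0.85, 1.75]]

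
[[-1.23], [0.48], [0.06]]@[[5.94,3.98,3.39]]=[[-7.31, -4.90, -4.17], [2.85, 1.91, 1.63], [0.36, 0.24, 0.2]]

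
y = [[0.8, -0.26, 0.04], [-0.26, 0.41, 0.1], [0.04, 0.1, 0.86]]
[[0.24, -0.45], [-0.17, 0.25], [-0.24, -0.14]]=y@[[0.24, -0.43],[-0.21, 0.39],[-0.26, -0.19]]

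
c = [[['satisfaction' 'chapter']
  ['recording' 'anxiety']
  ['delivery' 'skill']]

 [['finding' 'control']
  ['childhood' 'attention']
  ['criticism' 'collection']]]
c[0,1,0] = 'recording'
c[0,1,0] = 'recording'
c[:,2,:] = [['delivery', 'skill'], ['criticism', 'collection']]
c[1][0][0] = 'finding'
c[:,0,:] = [['satisfaction', 'chapter'], ['finding', 'control']]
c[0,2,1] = 'skill'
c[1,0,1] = 'control'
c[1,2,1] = 'collection'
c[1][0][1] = 'control'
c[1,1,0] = 'childhood'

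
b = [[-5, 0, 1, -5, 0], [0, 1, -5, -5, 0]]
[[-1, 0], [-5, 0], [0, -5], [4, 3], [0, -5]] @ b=[[5, 0, -1, 5, 0], [25, 0, -5, 25, 0], [0, -5, 25, 25, 0], [-20, 3, -11, -35, 0], [0, -5, 25, 25, 0]]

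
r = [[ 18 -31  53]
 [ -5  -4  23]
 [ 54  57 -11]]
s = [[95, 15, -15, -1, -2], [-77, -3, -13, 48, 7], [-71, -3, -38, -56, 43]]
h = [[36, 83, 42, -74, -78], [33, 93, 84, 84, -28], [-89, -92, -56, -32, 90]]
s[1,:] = [-77, -3, -13, 48, 7]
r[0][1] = -31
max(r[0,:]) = 53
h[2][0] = -89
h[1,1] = 93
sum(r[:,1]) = 22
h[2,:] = [-89, -92, -56, -32, 90]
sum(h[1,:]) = 266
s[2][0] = -71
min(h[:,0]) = -89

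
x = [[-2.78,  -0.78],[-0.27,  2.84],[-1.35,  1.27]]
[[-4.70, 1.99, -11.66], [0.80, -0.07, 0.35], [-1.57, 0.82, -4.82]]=x@[[1.57, -0.69, 4.05], [0.43, -0.09, 0.51]]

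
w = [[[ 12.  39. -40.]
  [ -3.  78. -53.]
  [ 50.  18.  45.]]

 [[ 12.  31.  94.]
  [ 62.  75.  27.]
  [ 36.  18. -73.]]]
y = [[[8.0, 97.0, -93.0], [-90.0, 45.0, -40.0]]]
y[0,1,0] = -90.0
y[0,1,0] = -90.0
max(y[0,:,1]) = 97.0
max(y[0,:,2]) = -40.0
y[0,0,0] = 8.0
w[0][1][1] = 78.0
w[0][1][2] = -53.0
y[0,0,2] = -93.0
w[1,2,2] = -73.0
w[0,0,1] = 39.0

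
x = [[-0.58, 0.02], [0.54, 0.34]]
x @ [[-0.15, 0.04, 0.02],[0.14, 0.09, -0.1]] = [[0.09, -0.02, -0.01],[-0.03, 0.05, -0.02]]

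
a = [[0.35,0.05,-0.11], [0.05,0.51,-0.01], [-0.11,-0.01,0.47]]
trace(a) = 1.33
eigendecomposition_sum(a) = [[0.21,-0.04,0.12], [-0.04,0.01,-0.02], [0.12,-0.02,0.07]] + [[0.13, 0.16, -0.17],[0.16, 0.2, -0.22],[-0.17, -0.22, 0.23]] + [[0.02,  -0.07,  -0.05], [-0.07,  0.3,  0.23], [-0.05,  0.23,  0.17]]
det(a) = 0.08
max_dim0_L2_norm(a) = 0.51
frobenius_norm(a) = 0.80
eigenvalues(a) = [0.28, 0.56, 0.49]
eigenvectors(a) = [[0.86, -0.48, -0.18],[-0.16, -0.60, 0.79],[0.48, 0.64, 0.59]]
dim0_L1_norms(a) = [0.51, 0.57, 0.59]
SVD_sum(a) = [[0.13, 0.16, -0.17], [0.16, 0.2, -0.22], [-0.17, -0.22, 0.23]] + [[0.02, -0.07, -0.05], [-0.07, 0.3, 0.23], [-0.05, 0.23, 0.17]] + [[0.21, -0.04, 0.12], [-0.04, 0.01, -0.02], [0.12, -0.02, 0.07]]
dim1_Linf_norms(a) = [0.35, 0.51, 0.47]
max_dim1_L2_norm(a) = 0.51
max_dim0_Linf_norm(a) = 0.51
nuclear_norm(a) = 1.33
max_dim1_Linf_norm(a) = 0.51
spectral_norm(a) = 0.56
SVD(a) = [[-0.48,-0.18,-0.86], [-0.6,0.79,0.16], [0.64,0.59,-0.48]] @ diag([0.5608210168006726, 0.4908006798447914, 0.2783783033545356]) @ [[-0.48, -0.6, 0.64], [-0.18, 0.79, 0.59], [-0.86, 0.16, -0.48]]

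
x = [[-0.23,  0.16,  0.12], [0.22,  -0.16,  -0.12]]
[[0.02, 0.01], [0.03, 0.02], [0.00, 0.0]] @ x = [[-0.00,0.00,0.00], [-0.0,0.00,0.00], [0.0,0.00,0.0]]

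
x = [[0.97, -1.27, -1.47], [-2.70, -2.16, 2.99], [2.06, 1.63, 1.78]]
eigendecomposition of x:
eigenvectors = [[-0.15+0.00j, (-0.69+0j), (-0.69-0j)], [-0.93+0.00j, 0.54+0.16j, (0.54-0.16j)], [0.33+0.00j, (0.08+0.45j), 0.08-0.45j]]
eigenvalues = [(-3.67+0j), (2.13+1.26j), (2.13-1.26j)]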